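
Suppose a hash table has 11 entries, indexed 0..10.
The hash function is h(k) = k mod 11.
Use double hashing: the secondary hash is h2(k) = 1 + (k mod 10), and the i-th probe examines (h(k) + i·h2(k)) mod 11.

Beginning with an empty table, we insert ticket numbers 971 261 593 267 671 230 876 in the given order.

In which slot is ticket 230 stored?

1

971: h=3 => slot 3
261: h=8 => slot 8
593: h=10 => slot 10
267: h=3, h2=8, probe 3,0 => slot 0
671: h=0, h2=2, probe 0,2 => slot 2
230: h=10, h2=1, probe 10,0,1 => slot 1
876: h=7 => slot 7
Table: [267, 230, 671, 971, —, —, —, 876, 261, —, 593]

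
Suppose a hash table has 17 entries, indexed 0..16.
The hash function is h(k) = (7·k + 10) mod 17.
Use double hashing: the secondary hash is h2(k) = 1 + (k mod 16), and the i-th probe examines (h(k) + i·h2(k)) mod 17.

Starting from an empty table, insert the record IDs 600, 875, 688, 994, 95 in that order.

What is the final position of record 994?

1

600: h=11 → slot 11
875: h=15 → slot 15
688: h=15, h2=1, probe 15,16 → slot 16
994: h=15, h2=3, probe 15,1 → slot 1
95: h=12 → slot 12
Table: [_, 994, _, _, _, _, _, _, _, _, _, 600, 95, _, _, 875, 688]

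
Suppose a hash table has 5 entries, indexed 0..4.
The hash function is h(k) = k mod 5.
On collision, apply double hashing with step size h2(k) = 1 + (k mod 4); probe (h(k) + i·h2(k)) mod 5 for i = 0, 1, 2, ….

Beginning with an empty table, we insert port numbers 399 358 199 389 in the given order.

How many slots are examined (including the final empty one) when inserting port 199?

3

399 hashes to 4; slot 4 is free -> place at 4.
358 hashes to 3; slot 3 is free -> place at 3.
199 hashes to 4, h2=4; 4,3 taken -> place at 2.
389 hashes to 4, h2=2; 4 taken -> place at 1.
Table: [—, 389, 199, 358, 399]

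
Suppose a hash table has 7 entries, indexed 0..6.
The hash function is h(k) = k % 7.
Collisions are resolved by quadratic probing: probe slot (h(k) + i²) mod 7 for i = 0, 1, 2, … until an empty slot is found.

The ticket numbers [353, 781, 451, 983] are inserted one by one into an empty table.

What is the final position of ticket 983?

353 hashes to 3; slot 3 is free -> place at 3.
781 hashes to 4; slot 4 is free -> place at 4.
451 hashes to 3; 3,4 taken -> place at 0.
983 hashes to 3; 3,4,0 taken -> place at 5.
Table: [451, _, _, 353, 781, 983, _]

5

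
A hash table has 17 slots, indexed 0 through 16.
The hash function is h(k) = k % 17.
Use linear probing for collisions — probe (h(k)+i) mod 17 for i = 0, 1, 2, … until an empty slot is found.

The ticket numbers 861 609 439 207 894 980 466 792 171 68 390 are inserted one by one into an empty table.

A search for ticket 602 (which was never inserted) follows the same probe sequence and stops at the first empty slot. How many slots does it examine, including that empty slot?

861 hashes to 11; slot 11 is free => place at 11.
609 hashes to 14; slot 14 is free => place at 14.
439 hashes to 14; 14 taken => place at 15.
207 hashes to 3; slot 3 is free => place at 3.
894 hashes to 10; slot 10 is free => place at 10.
980 hashes to 11; 11 taken => place at 12.
466 hashes to 7; slot 7 is free => place at 7.
792 hashes to 10; 10,11,12 taken => place at 13.
171 hashes to 1; slot 1 is free => place at 1.
68 hashes to 0; slot 0 is free => place at 0.
390 hashes to 16; slot 16 is free => place at 16.
Table: [68, 171, ∅, 207, ∅, ∅, ∅, 466, ∅, ∅, 894, 861, 980, 792, 609, 439, 390]
Lookup 602: h=7, probe 7,8 → slot 8 empty, not found.

2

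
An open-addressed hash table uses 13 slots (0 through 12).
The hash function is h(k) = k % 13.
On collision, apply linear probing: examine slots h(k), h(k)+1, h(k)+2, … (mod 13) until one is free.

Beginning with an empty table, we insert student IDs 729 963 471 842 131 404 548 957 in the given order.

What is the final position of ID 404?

Insert 729: h=1, slot 1 empty => index 1.
Insert 963: h=1, slot 1 occupied => index 2.
Insert 471: h=3, slot 3 empty => index 3.
Insert 842: h=10, slot 10 empty => index 10.
Insert 131: h=1, slots 1,2,3 occupied => index 4.
Insert 404: h=1, slots 1,2,3,4 occupied => index 5.
Insert 548: h=2, slots 2,3,4,5 occupied => index 6.
Insert 957: h=8, slot 8 empty => index 8.
Table: [_, 729, 963, 471, 131, 404, 548, _, 957, _, 842, _, _]

5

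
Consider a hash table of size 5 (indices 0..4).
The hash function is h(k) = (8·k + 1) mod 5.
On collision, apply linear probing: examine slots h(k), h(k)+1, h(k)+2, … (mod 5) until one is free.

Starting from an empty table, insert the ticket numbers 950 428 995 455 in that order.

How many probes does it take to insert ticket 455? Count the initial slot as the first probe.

950: h=1 → slot 1
428: h=0 → slot 0
995: h=1, probe 1,2 → slot 2
455: h=1, probe 1,2,3 → slot 3
Table: [428, 950, 995, 455, .]

3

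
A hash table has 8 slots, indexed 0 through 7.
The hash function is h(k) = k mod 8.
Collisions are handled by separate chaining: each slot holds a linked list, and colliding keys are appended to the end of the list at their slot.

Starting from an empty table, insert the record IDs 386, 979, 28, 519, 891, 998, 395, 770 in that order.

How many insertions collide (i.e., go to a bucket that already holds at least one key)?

3

386 → bucket 2
979 → bucket 3
28 → bucket 4
519 → bucket 7
891 → bucket 3 (collision)
998 → bucket 6
395 → bucket 3 (collision)
770 → bucket 2 (collision)
Final buckets:
0: _
1: _
2: 386 -> 770
3: 979 -> 891 -> 395
4: 28
5: _
6: 998
7: 519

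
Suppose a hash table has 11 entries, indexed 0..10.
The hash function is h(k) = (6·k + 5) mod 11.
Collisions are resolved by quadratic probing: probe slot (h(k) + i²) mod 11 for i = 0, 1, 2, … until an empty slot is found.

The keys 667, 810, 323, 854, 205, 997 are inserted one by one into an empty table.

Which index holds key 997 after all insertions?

667: h=3 -> slot 3
810: h=3, probe 3,4 -> slot 4
323: h=7 -> slot 7
854: h=3, probe 3,4,7,1 -> slot 1
205: h=3, probe 3,4,7,1,8 -> slot 8
997: h=3, probe 3,4,7,1,8,6 -> slot 6
Table: [—, 854, —, 667, 810, —, 997, 323, 205, —, —]

6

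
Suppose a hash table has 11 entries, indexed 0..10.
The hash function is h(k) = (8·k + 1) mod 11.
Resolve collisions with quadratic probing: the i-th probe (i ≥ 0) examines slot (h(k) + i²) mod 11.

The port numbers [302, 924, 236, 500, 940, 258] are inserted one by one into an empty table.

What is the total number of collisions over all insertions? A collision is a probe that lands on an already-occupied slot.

13

Insert 302: h=8, slot 8 empty → index 8.
Insert 924: h=1, slot 1 empty → index 1.
Insert 236: h=8, slot 8 occupied → index 9.
Insert 500: h=8, slots 8,9,1 occupied → index 6.
Insert 940: h=8, slots 8,9,1,6 occupied → index 2.
Insert 258: h=8, slots 8,9,1,6,2 occupied → index 0.
Table: [258, 924, 940, —, —, —, 500, —, 302, 236, —]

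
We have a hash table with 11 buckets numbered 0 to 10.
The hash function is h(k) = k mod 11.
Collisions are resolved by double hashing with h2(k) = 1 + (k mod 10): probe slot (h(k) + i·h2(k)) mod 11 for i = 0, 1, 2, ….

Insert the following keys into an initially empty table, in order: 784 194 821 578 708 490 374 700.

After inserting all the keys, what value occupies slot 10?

700

784 hashes to 3; slot 3 is free => place at 3.
194 hashes to 7; slot 7 is free => place at 7.
821 hashes to 7, h2=2; 7 taken => place at 9.
578 hashes to 6; slot 6 is free => place at 6.
708 hashes to 4; slot 4 is free => place at 4.
490 hashes to 6, h2=1; 6,7 taken => place at 8.
374 hashes to 0; slot 0 is free => place at 0.
700 hashes to 7, h2=1; 7,8,9 taken => place at 10.
Table: [374, -, -, 784, 708, -, 578, 194, 490, 821, 700]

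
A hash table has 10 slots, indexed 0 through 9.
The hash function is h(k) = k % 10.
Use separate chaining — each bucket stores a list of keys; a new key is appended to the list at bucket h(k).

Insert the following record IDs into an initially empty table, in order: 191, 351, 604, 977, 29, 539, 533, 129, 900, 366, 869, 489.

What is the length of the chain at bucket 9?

5

Insert 191: h=1, bucket 1 empty → new chain.
Insert 351: h=1, bucket 1 nonempty → append to chain.
Insert 604: h=4, bucket 4 empty → new chain.
Insert 977: h=7, bucket 7 empty → new chain.
Insert 29: h=9, bucket 9 empty → new chain.
Insert 539: h=9, bucket 9 nonempty → append to chain.
Insert 533: h=3, bucket 3 empty → new chain.
Insert 129: h=9, bucket 9 nonempty → append to chain.
Insert 900: h=0, bucket 0 empty → new chain.
Insert 366: h=6, bucket 6 empty → new chain.
Insert 869: h=9, bucket 9 nonempty → append to chain.
Insert 489: h=9, bucket 9 nonempty → append to chain.
Final buckets:
0: 900
1: 191 -> 351
2: ∅
3: 533
4: 604
5: ∅
6: 366
7: 977
8: ∅
9: 29 -> 539 -> 129 -> 869 -> 489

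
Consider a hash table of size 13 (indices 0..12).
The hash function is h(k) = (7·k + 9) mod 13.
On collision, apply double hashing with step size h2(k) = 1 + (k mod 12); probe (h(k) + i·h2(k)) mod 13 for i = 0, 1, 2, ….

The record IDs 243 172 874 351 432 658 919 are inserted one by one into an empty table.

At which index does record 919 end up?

10

243 hashes to 7; slot 7 is free → place at 7.
172 hashes to 4; slot 4 is free → place at 4.
874 hashes to 4, h2=11; 4 taken → place at 2.
351 hashes to 9; slot 9 is free → place at 9.
432 hashes to 4, h2=1; 4 taken → place at 5.
658 hashes to 0; slot 0 is free → place at 0.
919 hashes to 7, h2=8; 7,2 taken → place at 10.
Table: [658, ∅, 874, ∅, 172, 432, ∅, 243, ∅, 351, 919, ∅, ∅]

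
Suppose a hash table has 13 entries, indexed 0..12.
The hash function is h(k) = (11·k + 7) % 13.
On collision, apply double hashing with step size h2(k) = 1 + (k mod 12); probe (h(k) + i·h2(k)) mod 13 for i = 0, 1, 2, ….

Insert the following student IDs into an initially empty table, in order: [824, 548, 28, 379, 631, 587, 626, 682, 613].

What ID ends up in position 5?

824 hashes to 10; slot 10 is free -> place at 10.
548 hashes to 3; slot 3 is free -> place at 3.
28 hashes to 3, h2=5; 3 taken -> place at 8.
379 hashes to 3, h2=8; 3 taken -> place at 11.
631 hashes to 6; slot 6 is free -> place at 6.
587 hashes to 3, h2=12; 3 taken -> place at 2.
626 hashes to 3, h2=3; 3,6 taken -> place at 9.
682 hashes to 8, h2=11; 8,6 taken -> place at 4.
613 hashes to 3, h2=2; 3 taken -> place at 5.
Table: [_, _, 587, 548, 682, 613, 631, _, 28, 626, 824, 379, _]

613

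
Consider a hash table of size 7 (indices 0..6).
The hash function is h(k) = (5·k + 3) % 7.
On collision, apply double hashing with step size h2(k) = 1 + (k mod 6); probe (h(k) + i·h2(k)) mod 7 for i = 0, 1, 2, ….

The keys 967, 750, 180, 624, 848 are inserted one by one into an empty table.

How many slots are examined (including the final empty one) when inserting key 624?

3

967: h=1 → slot 1
750: h=1, h2=1, probe 1,2 → slot 2
180: h=0 → slot 0
624: h=1, h2=1, probe 1,2,3 → slot 3
848: h=1, h2=3, probe 1,4 → slot 4
Table: [180, 967, 750, 624, 848, -, -]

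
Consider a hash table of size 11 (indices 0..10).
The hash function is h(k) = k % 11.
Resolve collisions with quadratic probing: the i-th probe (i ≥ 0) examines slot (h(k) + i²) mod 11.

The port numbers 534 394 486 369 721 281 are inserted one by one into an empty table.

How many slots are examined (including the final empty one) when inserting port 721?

Insert 534: h=6, slot 6 empty => index 6.
Insert 394: h=9, slot 9 empty => index 9.
Insert 486: h=2, slot 2 empty => index 2.
Insert 369: h=6, slot 6 occupied => index 7.
Insert 721: h=6, slots 6,7 occupied => index 10.
Insert 281: h=6, slots 6,7,10 occupied => index 4.
Table: [_, _, 486, _, 281, _, 534, 369, _, 394, 721]

3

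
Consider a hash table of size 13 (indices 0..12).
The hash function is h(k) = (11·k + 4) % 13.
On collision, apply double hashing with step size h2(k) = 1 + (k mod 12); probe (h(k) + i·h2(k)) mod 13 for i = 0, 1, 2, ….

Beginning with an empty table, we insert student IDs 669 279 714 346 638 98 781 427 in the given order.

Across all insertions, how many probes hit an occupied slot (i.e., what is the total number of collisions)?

2

669 hashes to 5; slot 5 is free → place at 5.
279 hashes to 5, h2=4; 5 taken → place at 9.
714 hashes to 6; slot 6 is free → place at 6.
346 hashes to 1; slot 1 is free → place at 1.
638 hashes to 2; slot 2 is free → place at 2.
98 hashes to 3; slot 3 is free → place at 3.
781 hashes to 2, h2=2; 2 taken → place at 4.
427 hashes to 8; slot 8 is free → place at 8.
Table: [., 346, 638, 98, 781, 669, 714, ., 427, 279, ., ., .]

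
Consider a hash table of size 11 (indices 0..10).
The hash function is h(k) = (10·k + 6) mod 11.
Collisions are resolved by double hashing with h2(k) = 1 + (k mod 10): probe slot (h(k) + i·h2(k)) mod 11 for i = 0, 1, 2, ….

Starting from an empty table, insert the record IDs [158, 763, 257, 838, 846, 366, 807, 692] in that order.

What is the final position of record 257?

158: h=2 -> slot 2
763: h=2, h2=4, probe 2,6 -> slot 6
257: h=2, h2=8, probe 2,10 -> slot 10
838: h=4 -> slot 4
846: h=7 -> slot 7
366: h=3 -> slot 3
807: h=2, h2=8, probe 2,10,7,4,1 -> slot 1
692: h=7, h2=3, probe 7,10,2,5 -> slot 5
Table: [-, 807, 158, 366, 838, 692, 763, 846, -, -, 257]

10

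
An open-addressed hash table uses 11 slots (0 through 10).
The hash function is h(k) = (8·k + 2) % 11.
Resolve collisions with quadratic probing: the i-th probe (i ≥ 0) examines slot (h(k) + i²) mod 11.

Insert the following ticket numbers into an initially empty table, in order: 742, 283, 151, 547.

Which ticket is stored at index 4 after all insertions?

547

742 hashes to 9; slot 9 is free -> place at 9.
283 hashes to 0; slot 0 is free -> place at 0.
151 hashes to 0; 0 taken -> place at 1.
547 hashes to 0; 0,1 taken -> place at 4.
Table: [283, 151, -, -, 547, -, -, -, -, 742, -]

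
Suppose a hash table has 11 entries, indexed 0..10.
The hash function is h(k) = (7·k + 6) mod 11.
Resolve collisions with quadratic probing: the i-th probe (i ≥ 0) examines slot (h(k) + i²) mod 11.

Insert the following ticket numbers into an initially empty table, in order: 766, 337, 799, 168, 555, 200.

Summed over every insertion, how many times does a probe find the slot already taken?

766 hashes to 0; slot 0 is free → place at 0.
337 hashes to 0; 0 taken → place at 1.
799 hashes to 0; 0,1 taken → place at 4.
168 hashes to 5; slot 5 is free → place at 5.
555 hashes to 8; slot 8 is free → place at 8.
200 hashes to 9; slot 9 is free → place at 9.
Table: [766, 337, _, _, 799, 168, _, _, 555, 200, _]

3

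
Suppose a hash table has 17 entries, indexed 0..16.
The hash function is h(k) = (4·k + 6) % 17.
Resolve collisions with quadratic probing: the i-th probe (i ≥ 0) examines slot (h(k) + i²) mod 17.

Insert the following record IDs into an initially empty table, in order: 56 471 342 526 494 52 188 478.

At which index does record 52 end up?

56: h=9 -> slot 9
471: h=3 -> slot 3
342: h=14 -> slot 14
526: h=2 -> slot 2
494: h=10 -> slot 10
52: h=10, probe 10,11 -> slot 11
188: h=10, probe 10,11,14,2,9,1 -> slot 1
478: h=14, probe 14,15 -> slot 15
Table: [∅, 188, 526, 471, ∅, ∅, ∅, ∅, ∅, 56, 494, 52, ∅, ∅, 342, 478, ∅]

11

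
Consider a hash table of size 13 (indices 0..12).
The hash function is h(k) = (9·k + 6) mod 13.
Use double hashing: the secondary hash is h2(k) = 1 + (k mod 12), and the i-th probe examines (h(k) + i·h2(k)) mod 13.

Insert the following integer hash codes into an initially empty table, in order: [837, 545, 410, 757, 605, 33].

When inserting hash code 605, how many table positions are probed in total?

837 hashes to 12; slot 12 is free -> place at 12.
545 hashes to 10; slot 10 is free -> place at 10.
410 hashes to 4; slot 4 is free -> place at 4.
757 hashes to 7; slot 7 is free -> place at 7.
605 hashes to 4, h2=6; 4,10 taken -> place at 3.
33 hashes to 4, h2=10; 4 taken -> place at 1.
Table: [., 33, ., 605, 410, ., ., 757, ., ., 545, ., 837]

3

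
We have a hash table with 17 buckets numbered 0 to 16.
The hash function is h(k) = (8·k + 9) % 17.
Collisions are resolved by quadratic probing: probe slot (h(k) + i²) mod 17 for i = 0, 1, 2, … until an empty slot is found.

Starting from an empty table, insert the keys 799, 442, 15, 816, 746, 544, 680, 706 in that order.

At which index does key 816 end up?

799: h=9 -> slot 9
442: h=9, probe 9,10 -> slot 10
15: h=10, probe 10,11 -> slot 11
816: h=9, probe 9,10,13 -> slot 13
746: h=10, probe 10,11,14 -> slot 14
544: h=9, probe 9,10,13,1 -> slot 1
680: h=9, probe 9,10,13,1,8 -> slot 8
706: h=13, probe 13,14,0 -> slot 0
Table: [706, 544, -, -, -, -, -, -, 680, 799, 442, 15, -, 816, 746, -, -]

13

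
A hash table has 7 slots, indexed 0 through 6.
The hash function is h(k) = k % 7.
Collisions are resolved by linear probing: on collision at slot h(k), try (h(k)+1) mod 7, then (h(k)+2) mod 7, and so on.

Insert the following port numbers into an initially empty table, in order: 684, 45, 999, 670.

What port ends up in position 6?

999

684 hashes to 5; slot 5 is free => place at 5.
45 hashes to 3; slot 3 is free => place at 3.
999 hashes to 5; 5 taken => place at 6.
670 hashes to 5; 5,6 taken => place at 0.
Table: [670, _, _, 45, _, 684, 999]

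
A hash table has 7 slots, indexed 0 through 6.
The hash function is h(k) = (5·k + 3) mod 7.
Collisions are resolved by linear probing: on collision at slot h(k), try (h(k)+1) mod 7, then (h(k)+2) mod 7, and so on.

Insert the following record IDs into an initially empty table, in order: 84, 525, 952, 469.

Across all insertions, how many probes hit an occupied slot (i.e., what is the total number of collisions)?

6

84: h=3 => slot 3
525: h=3, probe 3,4 => slot 4
952: h=3, probe 3,4,5 => slot 5
469: h=3, probe 3,4,5,6 => slot 6
Table: [., ., ., 84, 525, 952, 469]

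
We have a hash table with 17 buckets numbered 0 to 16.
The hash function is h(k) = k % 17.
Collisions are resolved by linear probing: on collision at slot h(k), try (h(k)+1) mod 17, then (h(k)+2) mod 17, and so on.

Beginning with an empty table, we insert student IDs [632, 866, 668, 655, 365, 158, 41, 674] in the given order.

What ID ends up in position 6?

Insert 632: h=3, slot 3 empty → index 3.
Insert 866: h=16, slot 16 empty → index 16.
Insert 668: h=5, slot 5 empty → index 5.
Insert 655: h=9, slot 9 empty → index 9.
Insert 365: h=8, slot 8 empty → index 8.
Insert 158: h=5, slot 5 occupied → index 6.
Insert 41: h=7, slot 7 empty → index 7.
Insert 674: h=11, slot 11 empty → index 11.
Table: [_, _, _, 632, _, 668, 158, 41, 365, 655, _, 674, _, _, _, _, 866]

158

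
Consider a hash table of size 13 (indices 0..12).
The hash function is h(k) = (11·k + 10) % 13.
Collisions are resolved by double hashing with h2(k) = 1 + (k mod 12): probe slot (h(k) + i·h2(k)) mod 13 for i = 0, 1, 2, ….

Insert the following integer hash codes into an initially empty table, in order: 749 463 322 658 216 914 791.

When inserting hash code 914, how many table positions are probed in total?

4

Insert 749: h=7, slot 7 empty => index 7.
Insert 463: h=7, h2=8, slot 7 occupied => index 2.
Insert 322: h=3, slot 3 empty => index 3.
Insert 658: h=7, h2=11, slot 7 occupied => index 5.
Insert 216: h=7, h2=1, slot 7 occupied => index 8.
Insert 914: h=2, h2=3, slots 2,5,8 occupied => index 11.
Insert 791: h=1, slot 1 empty => index 1.
Table: [_, 791, 463, 322, _, 658, _, 749, 216, _, _, 914, _]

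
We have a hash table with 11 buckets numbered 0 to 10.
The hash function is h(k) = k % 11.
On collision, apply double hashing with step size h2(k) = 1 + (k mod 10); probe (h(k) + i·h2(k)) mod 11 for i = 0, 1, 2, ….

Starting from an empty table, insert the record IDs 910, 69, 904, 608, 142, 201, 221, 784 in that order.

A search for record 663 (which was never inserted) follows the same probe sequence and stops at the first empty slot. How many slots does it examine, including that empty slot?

3

910: h=8 → slot 8
69: h=3 → slot 3
904: h=2 → slot 2
608: h=3, h2=9, probe 3,1 → slot 1
142: h=10 → slot 10
201: h=3, h2=2, probe 3,5 → slot 5
221: h=1, h2=2, probe 1,3,5,7 → slot 7
784: h=3, h2=5, probe 3,8,2,7,1,6 → slot 6
Table: [—, 608, 904, 69, —, 201, 784, 221, 910, —, 142]
Lookup 663: h=3, h2=4, probe 3,7,0 → slot 0 empty, not found.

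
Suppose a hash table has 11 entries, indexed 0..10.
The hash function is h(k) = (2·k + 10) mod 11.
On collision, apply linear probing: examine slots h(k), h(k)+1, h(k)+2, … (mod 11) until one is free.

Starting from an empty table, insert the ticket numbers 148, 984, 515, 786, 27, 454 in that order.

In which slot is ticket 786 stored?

0

148 hashes to 9; slot 9 is free → place at 9.
984 hashes to 9; 9 taken → place at 10.
515 hashes to 6; slot 6 is free → place at 6.
786 hashes to 9; 9,10 taken → place at 0.
27 hashes to 9; 9,10,0 taken → place at 1.
454 hashes to 5; slot 5 is free → place at 5.
Table: [786, 27, —, —, —, 454, 515, —, —, 148, 984]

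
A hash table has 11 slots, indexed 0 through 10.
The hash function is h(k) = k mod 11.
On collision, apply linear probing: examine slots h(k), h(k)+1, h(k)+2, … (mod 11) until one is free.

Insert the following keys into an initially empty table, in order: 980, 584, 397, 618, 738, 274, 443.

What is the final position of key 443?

980 hashes to 1; slot 1 is free → place at 1.
584 hashes to 1; 1 taken → place at 2.
397 hashes to 1; 1,2 taken → place at 3.
618 hashes to 2; 2,3 taken → place at 4.
738 hashes to 1; 1,2,3,4 taken → place at 5.
274 hashes to 10; slot 10 is free → place at 10.
443 hashes to 3; 3,4,5 taken → place at 6.
Table: [-, 980, 584, 397, 618, 738, 443, -, -, -, 274]

6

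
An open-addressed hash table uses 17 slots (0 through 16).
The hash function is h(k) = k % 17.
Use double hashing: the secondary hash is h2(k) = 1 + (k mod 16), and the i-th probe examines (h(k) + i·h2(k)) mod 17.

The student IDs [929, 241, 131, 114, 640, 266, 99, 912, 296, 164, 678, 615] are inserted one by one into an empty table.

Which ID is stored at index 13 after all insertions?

929 hashes to 11; slot 11 is free -> place at 11.
241 hashes to 3; slot 3 is free -> place at 3.
131 hashes to 12; slot 12 is free -> place at 12.
114 hashes to 12, h2=3; 12 taken -> place at 15.
640 hashes to 11, h2=1; 11,12 taken -> place at 13.
266 hashes to 11, h2=11; 11 taken -> place at 5.
99 hashes to 14; slot 14 is free -> place at 14.
912 hashes to 11, h2=1; 11,12,13,14,15 taken -> place at 16.
296 hashes to 7; slot 7 is free -> place at 7.
164 hashes to 11, h2=5; 11,16 taken -> place at 4.
678 hashes to 15, h2=7; 15,5,12 taken -> place at 2.
615 hashes to 3, h2=8; 3,11,2 taken -> place at 10.
Table: [∅, ∅, 678, 241, 164, 266, ∅, 296, ∅, ∅, 615, 929, 131, 640, 99, 114, 912]

640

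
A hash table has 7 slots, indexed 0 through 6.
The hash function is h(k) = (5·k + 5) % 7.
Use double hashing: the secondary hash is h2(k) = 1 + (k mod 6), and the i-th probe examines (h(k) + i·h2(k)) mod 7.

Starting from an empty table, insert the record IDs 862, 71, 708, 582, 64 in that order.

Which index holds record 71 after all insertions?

862: h=3 -> slot 3
71: h=3, h2=6, probe 3,2 -> slot 2
708: h=3, h2=1, probe 3,4 -> slot 4
582: h=3, h2=1, probe 3,4,5 -> slot 5
64: h=3, h2=5, probe 3,1 -> slot 1
Table: [—, 64, 71, 862, 708, 582, —]

2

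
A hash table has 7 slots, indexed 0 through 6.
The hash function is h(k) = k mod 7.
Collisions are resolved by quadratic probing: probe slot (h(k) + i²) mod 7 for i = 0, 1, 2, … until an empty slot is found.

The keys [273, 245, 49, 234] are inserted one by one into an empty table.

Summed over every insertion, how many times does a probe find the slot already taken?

273: h=0 => slot 0
245: h=0, probe 0,1 => slot 1
49: h=0, probe 0,1,4 => slot 4
234: h=3 => slot 3
Table: [273, 245, —, 234, 49, —, —]

3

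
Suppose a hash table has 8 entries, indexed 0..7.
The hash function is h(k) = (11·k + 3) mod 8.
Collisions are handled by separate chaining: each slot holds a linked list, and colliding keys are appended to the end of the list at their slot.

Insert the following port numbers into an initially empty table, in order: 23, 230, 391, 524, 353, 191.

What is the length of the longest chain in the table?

Insert 23: h=0, bucket 0 empty -> new chain.
Insert 230: h=5, bucket 5 empty -> new chain.
Insert 391: h=0, bucket 0 nonempty -> append to chain.
Insert 524: h=7, bucket 7 empty -> new chain.
Insert 353: h=6, bucket 6 empty -> new chain.
Insert 191: h=0, bucket 0 nonempty -> append to chain.
Final buckets:
0: 23 -> 391 -> 191
1: -
2: -
3: -
4: -
5: 230
6: 353
7: 524

3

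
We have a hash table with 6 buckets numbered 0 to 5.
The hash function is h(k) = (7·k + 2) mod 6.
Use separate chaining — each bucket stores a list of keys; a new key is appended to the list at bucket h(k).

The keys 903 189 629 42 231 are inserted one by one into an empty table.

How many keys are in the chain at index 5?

3

903 -> bucket 5
189 -> bucket 5 (collision)
629 -> bucket 1
42 -> bucket 2
231 -> bucket 5 (collision)
Final buckets:
0: _
1: 629
2: 42
3: _
4: _
5: 903 -> 189 -> 231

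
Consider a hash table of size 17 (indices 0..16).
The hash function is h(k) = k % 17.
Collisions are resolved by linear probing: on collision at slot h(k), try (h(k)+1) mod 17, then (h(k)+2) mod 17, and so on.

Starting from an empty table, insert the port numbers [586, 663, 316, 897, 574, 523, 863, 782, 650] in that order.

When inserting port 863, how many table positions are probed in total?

Insert 586: h=8, slot 8 empty → index 8.
Insert 663: h=0, slot 0 empty → index 0.
Insert 316: h=10, slot 10 empty → index 10.
Insert 897: h=13, slot 13 empty → index 13.
Insert 574: h=13, slot 13 occupied → index 14.
Insert 523: h=13, slots 13,14 occupied → index 15.
Insert 863: h=13, slots 13,14,15 occupied → index 16.
Insert 782: h=0, slot 0 occupied → index 1.
Insert 650: h=4, slot 4 empty → index 4.
Table: [663, 782, —, —, 650, —, —, —, 586, —, 316, —, —, 897, 574, 523, 863]

4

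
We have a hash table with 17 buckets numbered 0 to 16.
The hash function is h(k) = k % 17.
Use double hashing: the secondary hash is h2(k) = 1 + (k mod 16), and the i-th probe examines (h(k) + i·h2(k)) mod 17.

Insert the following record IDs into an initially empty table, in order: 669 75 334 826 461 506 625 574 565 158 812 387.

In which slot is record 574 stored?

9

669: h=6 => slot 6
75: h=7 => slot 7
334: h=11 => slot 11
826: h=10 => slot 10
461: h=2 => slot 2
506: h=13 => slot 13
625: h=13, h2=2, probe 13,15 => slot 15
574: h=13, h2=15, probe 13,11,9 => slot 9
565: h=4 => slot 4
158: h=5 => slot 5
812: h=13, h2=13, probe 13,9,5,1 => slot 1
387: h=13, h2=4, probe 13,0 => slot 0
Table: [387, 812, 461, ., 565, 158, 669, 75, ., 574, 826, 334, ., 506, ., 625, .]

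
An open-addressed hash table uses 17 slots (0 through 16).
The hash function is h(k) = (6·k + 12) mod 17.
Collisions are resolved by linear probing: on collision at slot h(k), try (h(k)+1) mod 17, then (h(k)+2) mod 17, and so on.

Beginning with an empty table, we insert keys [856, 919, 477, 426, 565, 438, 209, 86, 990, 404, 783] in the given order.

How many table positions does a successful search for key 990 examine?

856 hashes to 14; slot 14 is free -> place at 14.
919 hashes to 1; slot 1 is free -> place at 1.
477 hashes to 1; 1 taken -> place at 2.
426 hashes to 1; 1,2 taken -> place at 3.
565 hashes to 2; 2,3 taken -> place at 4.
438 hashes to 5; slot 5 is free -> place at 5.
209 hashes to 8; slot 8 is free -> place at 8.
86 hashes to 1; 1,2,3,4,5 taken -> place at 6.
990 hashes to 2; 2,3,4,5,6 taken -> place at 7.
404 hashes to 5; 5,6,7,8 taken -> place at 9.
783 hashes to 1; 1,2,3,4,5,6,7,8,9 taken -> place at 10.
Table: [—, 919, 477, 426, 565, 438, 86, 990, 209, 404, 783, —, —, —, 856, —, —]
Lookup 990: h=2, probe 2,3,4,5,6,7 → found at 7.

6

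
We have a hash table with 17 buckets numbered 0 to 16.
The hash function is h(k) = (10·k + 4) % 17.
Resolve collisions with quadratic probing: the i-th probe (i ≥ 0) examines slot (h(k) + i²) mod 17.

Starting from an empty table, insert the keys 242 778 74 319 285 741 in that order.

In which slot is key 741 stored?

3

242: h=10 → slot 10
778: h=15 → slot 15
74: h=13 → slot 13
319: h=15, probe 15,16 → slot 16
285: h=15, probe 15,16,2 → slot 2
741: h=2, probe 2,3 → slot 3
Table: [_, _, 285, 741, _, _, _, _, _, _, 242, _, _, 74, _, 778, 319]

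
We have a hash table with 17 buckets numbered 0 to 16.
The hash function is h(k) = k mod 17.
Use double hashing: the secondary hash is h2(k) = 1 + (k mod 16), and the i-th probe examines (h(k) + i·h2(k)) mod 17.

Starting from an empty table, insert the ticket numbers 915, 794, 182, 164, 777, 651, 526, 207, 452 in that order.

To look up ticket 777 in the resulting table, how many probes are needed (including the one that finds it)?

915 hashes to 14; slot 14 is free -> place at 14.
794 hashes to 12; slot 12 is free -> place at 12.
182 hashes to 12, h2=7; 12 taken -> place at 2.
164 hashes to 11; slot 11 is free -> place at 11.
777 hashes to 12, h2=10; 12 taken -> place at 5.
651 hashes to 5, h2=12; 5 taken -> place at 0.
526 hashes to 16; slot 16 is free -> place at 16.
207 hashes to 3; slot 3 is free -> place at 3.
452 hashes to 10; slot 10 is free -> place at 10.
Table: [651, -, 182, 207, -, 777, -, -, -, -, 452, 164, 794, -, 915, -, 526]
Lookup 777: h=12, h2=10, probe 12,5 → found at 5.

2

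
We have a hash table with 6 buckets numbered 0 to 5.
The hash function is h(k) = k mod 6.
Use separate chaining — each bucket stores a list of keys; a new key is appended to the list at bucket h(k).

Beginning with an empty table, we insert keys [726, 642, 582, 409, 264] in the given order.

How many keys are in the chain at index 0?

4

726 -> bucket 0
642 -> bucket 0 (collision)
582 -> bucket 0 (collision)
409 -> bucket 1
264 -> bucket 0 (collision)
Final buckets:
0: 726 -> 642 -> 582 -> 264
1: 409
2: ∅
3: ∅
4: ∅
5: ∅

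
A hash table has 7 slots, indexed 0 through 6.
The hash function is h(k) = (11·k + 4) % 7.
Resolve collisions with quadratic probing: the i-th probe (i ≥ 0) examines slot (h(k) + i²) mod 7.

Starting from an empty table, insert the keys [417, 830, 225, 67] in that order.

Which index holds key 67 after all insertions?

417 hashes to 6; slot 6 is free → place at 6.
830 hashes to 6; 6 taken → place at 0.
225 hashes to 1; slot 1 is free → place at 1.
67 hashes to 6; 6,0 taken → place at 3.
Table: [830, 225, ., 67, ., ., 417]

3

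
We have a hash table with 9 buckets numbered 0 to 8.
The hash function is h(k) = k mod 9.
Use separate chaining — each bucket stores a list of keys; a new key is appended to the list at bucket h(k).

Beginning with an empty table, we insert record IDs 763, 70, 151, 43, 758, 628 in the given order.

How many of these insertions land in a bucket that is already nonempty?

Insert 763: h=7, bucket 7 empty → new chain.
Insert 70: h=7, bucket 7 nonempty → append to chain.
Insert 151: h=7, bucket 7 nonempty → append to chain.
Insert 43: h=7, bucket 7 nonempty → append to chain.
Insert 758: h=2, bucket 2 empty → new chain.
Insert 628: h=7, bucket 7 nonempty → append to chain.
Final buckets:
0: _
1: _
2: 758
3: _
4: _
5: _
6: _
7: 763 -> 70 -> 151 -> 43 -> 628
8: _

4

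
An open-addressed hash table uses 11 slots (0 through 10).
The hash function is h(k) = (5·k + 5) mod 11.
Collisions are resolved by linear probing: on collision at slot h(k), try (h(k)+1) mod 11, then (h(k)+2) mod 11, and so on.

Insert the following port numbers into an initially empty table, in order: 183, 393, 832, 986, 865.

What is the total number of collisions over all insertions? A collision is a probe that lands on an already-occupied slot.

183: h=7 -> slot 7
393: h=1 -> slot 1
832: h=7, probe 7,8 -> slot 8
986: h=7, probe 7,8,9 -> slot 9
865: h=7, probe 7,8,9,10 -> slot 10
Table: [—, 393, —, —, —, —, —, 183, 832, 986, 865]

6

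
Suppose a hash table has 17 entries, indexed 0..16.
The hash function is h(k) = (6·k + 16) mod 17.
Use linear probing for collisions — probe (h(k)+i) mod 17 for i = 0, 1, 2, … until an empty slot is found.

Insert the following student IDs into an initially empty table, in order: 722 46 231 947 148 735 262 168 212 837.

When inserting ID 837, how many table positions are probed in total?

5

722: h=13 -> slot 13
46: h=3 -> slot 3
231: h=8 -> slot 8
947: h=3, probe 3,4 -> slot 4
148: h=3, probe 3,4,5 -> slot 5
735: h=6 -> slot 6
262: h=7 -> slot 7
168: h=4, probe 4,5,6,7,8,9 -> slot 9
212: h=13, probe 13,14 -> slot 14
837: h=6, probe 6,7,8,9,10 -> slot 10
Table: [_, _, _, 46, 947, 148, 735, 262, 231, 168, 837, _, _, 722, 212, _, _]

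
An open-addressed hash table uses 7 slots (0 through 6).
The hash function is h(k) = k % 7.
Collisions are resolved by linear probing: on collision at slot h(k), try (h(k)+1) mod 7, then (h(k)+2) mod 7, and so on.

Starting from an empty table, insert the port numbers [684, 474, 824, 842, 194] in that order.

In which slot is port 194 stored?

684: h=5 => slot 5
474: h=5, probe 5,6 => slot 6
824: h=5, probe 5,6,0 => slot 0
842: h=2 => slot 2
194: h=5, probe 5,6,0,1 => slot 1
Table: [824, 194, 842, _, _, 684, 474]

1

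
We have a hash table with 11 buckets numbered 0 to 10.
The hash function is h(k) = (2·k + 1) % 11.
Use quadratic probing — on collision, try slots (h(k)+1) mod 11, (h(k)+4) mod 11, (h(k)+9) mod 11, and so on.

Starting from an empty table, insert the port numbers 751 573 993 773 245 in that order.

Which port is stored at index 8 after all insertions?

993

Insert 751: h=7, slot 7 empty -> index 7.
Insert 573: h=3, slot 3 empty -> index 3.
Insert 993: h=7, slot 7 occupied -> index 8.
Insert 773: h=7, slots 7,8 occupied -> index 0.
Insert 245: h=7, slots 7,8,0 occupied -> index 5.
Table: [773, -, -, 573, -, 245, -, 751, 993, -, -]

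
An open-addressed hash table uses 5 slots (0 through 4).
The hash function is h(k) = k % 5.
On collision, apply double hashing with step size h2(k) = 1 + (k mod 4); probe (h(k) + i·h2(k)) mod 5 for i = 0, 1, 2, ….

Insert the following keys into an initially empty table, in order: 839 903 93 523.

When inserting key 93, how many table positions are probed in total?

Insert 839: h=4, slot 4 empty -> index 4.
Insert 903: h=3, slot 3 empty -> index 3.
Insert 93: h=3, h2=2, slot 3 occupied -> index 0.
Insert 523: h=3, h2=4, slot 3 occupied -> index 2.
Table: [93, -, 523, 903, 839]

2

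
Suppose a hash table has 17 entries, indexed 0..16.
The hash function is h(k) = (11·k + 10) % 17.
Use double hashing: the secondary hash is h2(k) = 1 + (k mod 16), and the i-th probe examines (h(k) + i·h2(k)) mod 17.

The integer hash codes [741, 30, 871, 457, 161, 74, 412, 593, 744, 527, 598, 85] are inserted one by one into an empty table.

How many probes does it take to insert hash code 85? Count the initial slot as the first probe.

4

741: h=1 → slot 1
30: h=0 → slot 0
871: h=3 → slot 3
457: h=5 → slot 5
161: h=13 → slot 13
74: h=8 → slot 8
412: h=3, h2=13, probe 3,16 → slot 16
593: h=5, h2=2, probe 5,7 → slot 7
744: h=0, h2=9, probe 0,9 → slot 9
527: h=10 → slot 10
598: h=9, h2=7, probe 9,16,6 → slot 6
85: h=10, h2=6, probe 10,16,5,11 → slot 11
Table: [30, 741, —, 871, —, 457, 598, 593, 74, 744, 527, 85, —, 161, —, —, 412]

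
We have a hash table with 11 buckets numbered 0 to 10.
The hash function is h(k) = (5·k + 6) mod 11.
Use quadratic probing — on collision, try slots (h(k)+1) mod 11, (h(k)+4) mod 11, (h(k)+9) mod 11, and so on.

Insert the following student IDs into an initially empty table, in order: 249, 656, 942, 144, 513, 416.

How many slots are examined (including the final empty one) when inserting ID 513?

Insert 249: h=8, slot 8 empty => index 8.
Insert 656: h=8, slot 8 occupied => index 9.
Insert 942: h=8, slots 8,9 occupied => index 1.
Insert 144: h=0, slot 0 empty => index 0.
Insert 513: h=8, slots 8,9,1 occupied => index 6.
Insert 416: h=7, slot 7 empty => index 7.
Table: [144, 942, —, —, —, —, 513, 416, 249, 656, —]

4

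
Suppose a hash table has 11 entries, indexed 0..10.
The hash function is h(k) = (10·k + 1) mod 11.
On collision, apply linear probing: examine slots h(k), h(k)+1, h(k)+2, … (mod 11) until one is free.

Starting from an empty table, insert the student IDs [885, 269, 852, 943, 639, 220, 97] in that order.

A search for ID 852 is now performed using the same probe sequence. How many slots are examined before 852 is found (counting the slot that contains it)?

3

Insert 885: h=7, slot 7 empty -> index 7.
Insert 269: h=7, slot 7 occupied -> index 8.
Insert 852: h=7, slots 7,8 occupied -> index 9.
Insert 943: h=4, slot 4 empty -> index 4.
Insert 639: h=0, slot 0 empty -> index 0.
Insert 220: h=1, slot 1 empty -> index 1.
Insert 97: h=3, slot 3 empty -> index 3.
Table: [639, 220, ∅, 97, 943, ∅, ∅, 885, 269, 852, ∅]
Lookup 852: h=7, probe 7,8,9 → found at 9.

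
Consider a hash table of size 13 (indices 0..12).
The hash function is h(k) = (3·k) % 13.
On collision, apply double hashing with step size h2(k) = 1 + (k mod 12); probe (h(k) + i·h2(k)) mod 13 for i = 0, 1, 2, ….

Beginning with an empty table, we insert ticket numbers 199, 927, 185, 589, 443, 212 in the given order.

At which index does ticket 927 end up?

Insert 199: h=12, slot 12 empty → index 12.
Insert 927: h=12, h2=4, slot 12 occupied → index 3.
Insert 185: h=9, slot 9 empty → index 9.
Insert 589: h=12, h2=2, slot 12 occupied → index 1.
Insert 443: h=3, h2=12, slot 3 occupied → index 2.
Insert 212: h=12, h2=9, slot 12 occupied → index 8.
Table: [_, 589, 443, 927, _, _, _, _, 212, 185, _, _, 199]

3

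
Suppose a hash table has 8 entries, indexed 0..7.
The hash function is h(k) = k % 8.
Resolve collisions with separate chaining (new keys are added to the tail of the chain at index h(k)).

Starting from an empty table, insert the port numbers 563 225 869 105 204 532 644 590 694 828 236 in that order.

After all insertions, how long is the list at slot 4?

5

Insert 563: h=3, bucket 3 empty -> new chain.
Insert 225: h=1, bucket 1 empty -> new chain.
Insert 869: h=5, bucket 5 empty -> new chain.
Insert 105: h=1, bucket 1 nonempty -> append to chain.
Insert 204: h=4, bucket 4 empty -> new chain.
Insert 532: h=4, bucket 4 nonempty -> append to chain.
Insert 644: h=4, bucket 4 nonempty -> append to chain.
Insert 590: h=6, bucket 6 empty -> new chain.
Insert 694: h=6, bucket 6 nonempty -> append to chain.
Insert 828: h=4, bucket 4 nonempty -> append to chain.
Insert 236: h=4, bucket 4 nonempty -> append to chain.
Final buckets:
0: -
1: 225 -> 105
2: -
3: 563
4: 204 -> 532 -> 644 -> 828 -> 236
5: 869
6: 590 -> 694
7: -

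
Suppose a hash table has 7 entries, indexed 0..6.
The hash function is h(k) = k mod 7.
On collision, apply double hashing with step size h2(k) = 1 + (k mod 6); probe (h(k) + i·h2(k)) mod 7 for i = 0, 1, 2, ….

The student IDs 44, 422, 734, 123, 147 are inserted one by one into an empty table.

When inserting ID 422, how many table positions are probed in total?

2

44 hashes to 2; slot 2 is free → place at 2.
422 hashes to 2, h2=3; 2 taken → place at 5.
734 hashes to 6; slot 6 is free → place at 6.
123 hashes to 4; slot 4 is free → place at 4.
147 hashes to 0; slot 0 is free → place at 0.
Table: [147, ., 44, ., 123, 422, 734]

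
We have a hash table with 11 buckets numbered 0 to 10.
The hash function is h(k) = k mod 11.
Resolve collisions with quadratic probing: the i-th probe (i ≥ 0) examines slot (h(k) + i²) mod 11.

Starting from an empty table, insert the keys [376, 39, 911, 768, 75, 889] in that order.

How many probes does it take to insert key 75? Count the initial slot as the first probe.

4

376 hashes to 2; slot 2 is free => place at 2.
39 hashes to 6; slot 6 is free => place at 6.
911 hashes to 9; slot 9 is free => place at 9.
768 hashes to 9; 9 taken => place at 10.
75 hashes to 9; 9,10,2 taken => place at 7.
889 hashes to 9; 9,10,2,7 taken => place at 3.
Table: [∅, ∅, 376, 889, ∅, ∅, 39, 75, ∅, 911, 768]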